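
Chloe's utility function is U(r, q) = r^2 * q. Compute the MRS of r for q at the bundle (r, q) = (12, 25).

MU_r = 2·r·q and MU_q = r^2.
MRS = MU_r/MU_q = (2/1)·q/r.
At (12, 25): MRS = 25/6.
So at (12, 25) the consumer would give up 25/6 units of q for one more unit of r.

MRS = 25/6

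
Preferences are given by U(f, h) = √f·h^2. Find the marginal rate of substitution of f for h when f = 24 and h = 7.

MU_f = 0.5·f^(-0.5)·h^2 and MU_h = 2·√f·h.
MRS = MU_f/MU_h = (0.25)·h/f.
At (24, 7): MRS = 7/96.
That is, one extra unit of f is worth 7/96 units of h at the margin.

MRS = 7/96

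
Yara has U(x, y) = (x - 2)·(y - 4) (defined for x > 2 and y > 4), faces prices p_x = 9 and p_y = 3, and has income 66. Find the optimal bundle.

MU_x = (y−4), MU_y = (x−2).
MRS = (y−4)/(x−2).
Tangency: set MRS = p_x/p_y = 9/3 = 3.
So (y − 4)/(x − 2) = 3, i.e. (y − 4) = 3·(x − 2).
Rewrite the budget in excess-of-subsistence terms: 9·(x − 2) + 3·(y − 4) = 66 − 9·2 − 3·4 = 36.
Substituting, 18·(x − 2) = 36, so x − 2 = 2 and x* = 4.
Then y − 4 = 3·2 = 6, so y* = 10.

x* = 4, y* = 10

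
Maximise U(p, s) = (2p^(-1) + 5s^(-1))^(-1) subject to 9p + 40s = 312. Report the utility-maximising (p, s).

For CES with ρ = -1, MRS = (2/5)·(s/p)^2.
Tangency: set MRS = p_p/p_s = 9/40.
So (s/p)^2 = 9/16; taking the square root, s/p = 0.75, i.e. s = 0.75·p.
Substitute into the budget 9·p + 40·s = 312: 39·p = 312, so p* = 8 and s* = 0.75·8 = 6.

p* = 8, s* = 6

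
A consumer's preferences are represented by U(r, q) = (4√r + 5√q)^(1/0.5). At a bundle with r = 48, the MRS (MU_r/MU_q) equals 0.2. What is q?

q = 3

For CES with ρ = 0.5, MRS = (4/5)·√(q/r).
Setting (4/5)·√(q/48) = 0.2 gives √(q/48) = 0.25, so q/48 = 1/16 and q = 3.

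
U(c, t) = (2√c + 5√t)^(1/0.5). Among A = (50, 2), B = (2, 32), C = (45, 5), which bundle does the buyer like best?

Bundle B

Evaluate utility at each bundle:
U(A) = 450.000.
U(B) = 968.000.
U(C) = 605.000.
Highest utility is B, so B ≻ C ≻ A.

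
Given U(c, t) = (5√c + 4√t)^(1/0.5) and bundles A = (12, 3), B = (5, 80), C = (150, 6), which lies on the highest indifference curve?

Evaluate utility at each bundle:
U(A) = 588.000.
U(B) = 2205.000.
U(C) = 5046.000.
Highest utility is C, so C ≻ B ≻ A.

Bundle C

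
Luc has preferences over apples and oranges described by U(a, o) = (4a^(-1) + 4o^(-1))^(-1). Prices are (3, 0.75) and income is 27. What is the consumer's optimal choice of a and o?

a* = 6, o* = 12

For CES with ρ = -1, MRS = (o/a)^2.
Tangency: set MRS = p_a/p_o = 3/0.75 = 4.
So (o/a)^2 = 4; taking the square root, o/a = 2, i.e. o = 2·a.
Substitute into the budget 3·a + 0.75·o = 27: 4.5·a = 27, so a* = 6 and o* = 2·6 = 12.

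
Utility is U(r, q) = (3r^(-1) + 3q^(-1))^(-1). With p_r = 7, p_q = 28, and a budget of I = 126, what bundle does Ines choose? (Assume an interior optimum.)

For CES with ρ = -1, MRS = (q/r)^2.
Tangency: set MRS = p_r/p_q = 7/28 = 0.25.
So (q/r)^2 = 0.25; taking the square root, q/r = 0.5, i.e. q = 0.5·r.
Substitute into the budget 7·r + 28·q = 126: 21·r = 126, so r* = 6 and q* = 0.5·6 = 3.

r* = 6, q* = 3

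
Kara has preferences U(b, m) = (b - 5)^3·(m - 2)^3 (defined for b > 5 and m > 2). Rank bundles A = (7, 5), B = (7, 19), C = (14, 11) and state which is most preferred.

Bundle C

Evaluate utility at each bundle:
U(A) = 216.
U(B) = 39304.
U(C) = 531441.
Highest utility is C, so C ≻ B ≻ A.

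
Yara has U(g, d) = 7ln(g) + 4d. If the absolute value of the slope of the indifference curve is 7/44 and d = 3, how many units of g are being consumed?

MU_g = 7/g, MU_d = 4.
MRS = 7/g ÷ 4.
MRS depends only on g: 1.75/g = 7/44 ⇒ g = 1.75/(7/44) = 11.

g = 11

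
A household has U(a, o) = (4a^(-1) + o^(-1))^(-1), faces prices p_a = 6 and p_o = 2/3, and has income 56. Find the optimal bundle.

For CES with ρ = -1, MRS = (4/1)·(o/a)^2.
Tangency: set MRS = p_a/p_o = 6/(2/3) = 9.
So (o/a)^2 = 2.25; taking the square root, o/a = 1.5, i.e. o = 1.5·a.
Substitute into the budget 6·a + (2/3)·o = 56: 7·a = 56, so a* = 8 and o* = 1.5·8 = 12.

a* = 8, o* = 12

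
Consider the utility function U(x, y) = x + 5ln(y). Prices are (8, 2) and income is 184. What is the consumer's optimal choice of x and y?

x* = 18, y* = 20

MU_x = 1, MU_y = 5/y.
MRS = 1 ÷ (5/y).
Tangency: set MRS = p_x/p_y = 8/2 = 4.
MRS depends only on y: 0.2·y = 4 ⇒ y* = 4/0.2 = 20.
From the budget, 8·x = 184 − 2·20 = 144, so x* = 18.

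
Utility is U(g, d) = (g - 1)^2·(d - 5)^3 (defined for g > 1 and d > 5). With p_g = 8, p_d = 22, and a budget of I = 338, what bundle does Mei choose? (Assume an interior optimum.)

MU_g = 2·(g−1)·(d−5)^3, MU_d = 3·(g−1)^2·(d−5)^2.
MRS = (2/3)·(d−5)/(g−1).
Tangency: set MRS = p_g/p_d = 8/22 = 4/11.
So (2/3)·(d − 5)/(g − 1) = 4/11, i.e. (d − 5) = (6/11)·(g − 1).
Rewrite the budget in excess-of-subsistence terms: 8·(g − 1) + 22·(d − 5) = 338 − 8·1 − 22·5 = 220.
Substituting, 20·(g − 1) = 220, so g − 1 = 11 and g* = 12.
Then d − 5 = (6/11)·11 = 6, so d* = 11.

g* = 12, d* = 11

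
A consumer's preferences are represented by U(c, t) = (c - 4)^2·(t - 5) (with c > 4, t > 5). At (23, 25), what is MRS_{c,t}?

MRS = 40/19

MU_c = 2·(c−4)·(t−5), MU_t = (c−4)^2.
MRS = (2/1)·(t−5)/(c−4).
At (23, 25): MRS = 40/19.
That is, one extra unit of c is worth 40/19 units of t at the margin.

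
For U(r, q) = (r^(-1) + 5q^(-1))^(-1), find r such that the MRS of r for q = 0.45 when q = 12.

r = 8

For CES with ρ = -1, MRS = (1/5)·(q/r)^2.
Setting (1/5)·(12/r)^2 = 0.45 gives (12/r)^2 = 2.25, so 12/r = 1.5 and r = 8.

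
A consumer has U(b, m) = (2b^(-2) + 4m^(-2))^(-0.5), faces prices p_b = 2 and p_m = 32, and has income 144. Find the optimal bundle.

For CES with ρ = -2, MRS = (2/4)·(m/b)^3.
Tangency: set MRS = p_b/p_m = 2/32 = 1/16.
So (m/b)^3 = 0.125; taking the cube root, m/b = 0.5, i.e. m = 0.5·b.
Substitute into the budget 2·b + 32·m = 144: 18·b = 144, so b* = 8 and m* = 0.5·8 = 4.

b* = 8, m* = 4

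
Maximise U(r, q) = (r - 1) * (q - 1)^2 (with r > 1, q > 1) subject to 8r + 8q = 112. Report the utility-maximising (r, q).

MU_r = (q−1)^2, MU_q = 2·(r−1)·(q−1).
MRS = (1/2)·(q−1)/(r−1).
Tangency: set MRS = p_r/p_q = 8/8 = 1.
So (1/2)·(q − 1)/(r − 1) = 1, i.e. (q − 1) = 2·(r − 1).
Rewrite the budget in excess-of-subsistence terms: 8·(r − 1) + 8·(q − 1) = 112 − 8·1 − 8·1 = 96.
Substituting, 24·(r − 1) = 96, so r − 1 = 4 and r* = 5.
Then q − 1 = 2·4 = 8, so q* = 9.

r* = 5, q* = 9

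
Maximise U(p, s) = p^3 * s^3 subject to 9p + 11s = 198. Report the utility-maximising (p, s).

MU_p = 3·p^2·s^3 and MU_s = 3·p^3·s^2.
MRS = MU_p/MU_s = s/p.
Tangency: set MRS = p_p/p_s = 9/11.
So s/p = 9/11, i.e. s = (9/11)·p.
Substitute into the budget 9·p + 11·s = 198: 18·p = 198, so p* = 11.
Then s* = (9/11)·11 = 9.

p* = 11, s* = 9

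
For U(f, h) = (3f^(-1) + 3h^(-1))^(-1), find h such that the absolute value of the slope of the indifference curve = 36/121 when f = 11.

h = 6

For CES with ρ = -1, MRS = (h/f)^2.
Setting (h/11)^2 = 36/121 gives h/11 = 6/11 and h = 6.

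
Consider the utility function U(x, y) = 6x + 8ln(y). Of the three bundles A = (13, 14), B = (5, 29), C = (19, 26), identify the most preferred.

Evaluate utility at each bundle:
U(A) = 99.112.
U(B) = 56.938.
U(C) = 140.065.
Highest utility is C, so C ≻ A ≻ B.

Bundle C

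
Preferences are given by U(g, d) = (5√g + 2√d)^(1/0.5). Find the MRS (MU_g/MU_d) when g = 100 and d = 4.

For CES with ρ = 0.5, MRS = (5/2)·√(d/g).
At (100, 4): MRS = 0.5.
So at (100, 4) the consumer would give up 0.5 units of d for one more unit of g.

MRS = 0.5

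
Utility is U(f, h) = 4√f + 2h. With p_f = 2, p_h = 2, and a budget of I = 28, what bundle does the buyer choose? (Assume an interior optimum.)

f* = 1, h* = 13

MU_f = 4/(2√f), MU_h = 2.
MRS = 4/(2√f) ÷ 2.
Tangency: set MRS = p_f/p_h = 2/2 = 1.
MRS depends only on f: 1/√f = 1 ⇒ √f = 1/1 = 1 ⇒ f* = 1.
From the budget, 2·h = 28 − 2·1 = 26, so h* = 13.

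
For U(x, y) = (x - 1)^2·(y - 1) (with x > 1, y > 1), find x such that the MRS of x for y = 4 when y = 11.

MU_x = 2·(x−1)·(y−1), MU_y = (x−1)^2.
MRS = (2/1)·(y−1)/(x−1).
Substitute y = 11: MRS = 20/(x − 1). Setting this equal to 4 gives x − 1 = 20/4 = 5, so x = 6.

x = 6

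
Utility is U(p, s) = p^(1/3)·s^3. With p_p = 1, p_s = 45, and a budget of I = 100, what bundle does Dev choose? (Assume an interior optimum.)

MU_p = 1/3·p^(-2/3)·s^3 and MU_s = 3·p^(1/3)·s^2.
MRS = MU_p/MU_s = (1/9)·s/p.
Tangency: set MRS = p_p/p_s = 1/45.
So (1/9)·s/p = 1/45, i.e. s = 0.2·p.
Substitute into the budget 1·p + 45·s = 100: 10·p = 100, so p* = 10.
Then s* = 0.2·10 = 2.

p* = 10, s* = 2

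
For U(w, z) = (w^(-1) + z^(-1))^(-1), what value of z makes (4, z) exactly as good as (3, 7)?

U depends on (w, z) only through S = w^(-1) + z^(-1), so equal utility means equal S. At (3, 7): S = 10/21.
With w = 4: 4^(-1) = 0.25, so z^(-1) = 10/21 − 0.25 = 19/84.
Hence z = 1/(19/84) = 84/19.
Check: U(4, 84/19) = 2.1.

z = 84/19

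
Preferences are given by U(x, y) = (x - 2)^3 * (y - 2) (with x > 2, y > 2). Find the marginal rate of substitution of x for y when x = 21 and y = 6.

MU_x = 3·(x−2)^2·(y−2), MU_y = (x−2)^3.
MRS = (3/1)·(y−2)/(x−2).
At (21, 6): MRS = 12/19.
So at (21, 6) the consumer would give up 12/19 units of y for one more unit of x.

MRS = 12/19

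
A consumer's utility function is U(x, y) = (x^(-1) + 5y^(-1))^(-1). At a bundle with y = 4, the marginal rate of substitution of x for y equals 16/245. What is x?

x = 7

For CES with ρ = -1, MRS = (1/5)·(y/x)^2.
Setting (1/5)·(4/x)^2 = 16/245 gives (4/x)^2 = 16/49, so 4/x = 4/7 and x = 7.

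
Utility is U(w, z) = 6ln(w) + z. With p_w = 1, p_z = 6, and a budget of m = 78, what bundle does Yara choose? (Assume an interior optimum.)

MU_w = 6/w, MU_z = 1.
MRS = 6/w ÷ 1.
Tangency: set MRS = p_w/p_z = 1/6.
MRS depends only on w: 6/w = 1/6 ⇒ w* = 6/(1/6) = 36.
From the budget, 6·z = 78 − 1·36 = 42, so z* = 7.

w* = 36, z* = 7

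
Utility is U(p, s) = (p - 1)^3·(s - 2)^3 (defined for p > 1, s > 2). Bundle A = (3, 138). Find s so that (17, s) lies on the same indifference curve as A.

U(3, 138) = 20123648.
Set U(17, s) = 20123648 and solve.
With p = 17: (17 − 1)^3 = 4096, so (s − 2)^3 = 20123648/4096 = 4913.
Taking the cube root (with s > 2): s − 2 = 17, so s = 19.
Check: U(17, 19) = 20123648.

s = 19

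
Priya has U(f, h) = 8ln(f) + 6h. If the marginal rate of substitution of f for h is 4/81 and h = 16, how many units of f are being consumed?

MU_f = 8/f, MU_h = 6.
MRS = 8/f ÷ 6.
MRS depends only on f: (4/3)/f = 4/81 ⇒ f = (4/3)/(4/81) = 27.

f = 27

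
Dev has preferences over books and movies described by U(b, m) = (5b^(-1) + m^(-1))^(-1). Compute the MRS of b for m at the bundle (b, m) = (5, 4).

For CES with ρ = -1, MRS = (5/1)·(m/b)^2.
At (5, 4): MRS = 3.2.
The indifference curve has slope −3.2 at this bundle.

MRS = 3.2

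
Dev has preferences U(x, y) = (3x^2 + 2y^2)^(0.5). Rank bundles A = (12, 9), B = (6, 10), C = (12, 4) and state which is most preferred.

Bundle A

Evaluate utility at each bundle:
U(A) = 24.372.
U(B) = 17.550.
U(C) = 21.541.
Highest utility is A, so A ≻ C ≻ B.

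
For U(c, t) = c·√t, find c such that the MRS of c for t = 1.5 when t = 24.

MU_c = √t and MU_t = 0.5·c·t^(-0.5).
MRS = MU_c/MU_t = (2)·t/c.
Substitute t = 24: MRS = 48/c. Setting 48/c = 1.5 gives c = 48/1.5 = 32.

c = 32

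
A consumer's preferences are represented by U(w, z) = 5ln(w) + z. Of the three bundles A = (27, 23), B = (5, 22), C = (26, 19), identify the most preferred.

Bundle A

Evaluate utility at each bundle:
U(A) = 39.479.
U(B) = 30.047.
U(C) = 35.290.
Highest utility is A, so A ≻ C ≻ B.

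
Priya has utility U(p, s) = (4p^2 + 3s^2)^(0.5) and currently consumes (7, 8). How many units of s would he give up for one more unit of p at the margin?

For CES with ρ = 2, MRS = (4/3)·(s/p)^(-1).
At (7, 8): MRS = 7/6.
The indifference curve has slope −7/6 at this bundle.

MRS = 7/6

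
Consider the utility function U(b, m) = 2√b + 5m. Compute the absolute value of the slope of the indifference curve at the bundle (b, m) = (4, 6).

MRS = 0.1

MU_b = 2/(2√b), MU_m = 5.
MRS = 2/(2√b) ÷ 5.
At (4, 6): MRS = 0.1.
The indifference curve has slope −0.1 at this bundle.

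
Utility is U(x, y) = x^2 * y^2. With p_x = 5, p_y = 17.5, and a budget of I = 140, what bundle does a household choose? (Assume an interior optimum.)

MU_x = 2·x·y^2 and MU_y = 2·x^2·y.
MRS = MU_x/MU_y = y/x.
Tangency: set MRS = p_x/p_y = 5/17.5 = 2/7.
So y/x = 2/7, i.e. y = (2/7)·x.
Substitute into the budget 5·x + 17.5·y = 140: 10·x = 140, so x* = 14.
Then y* = (2/7)·14 = 4.

x* = 14, y* = 4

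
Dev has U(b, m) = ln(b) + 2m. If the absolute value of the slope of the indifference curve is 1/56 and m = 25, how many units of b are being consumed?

MU_b = 1/b, MU_m = 2.
MRS = 1/b ÷ 2.
MRS depends only on b: 0.5/b = 1/56 ⇒ b = 0.5/(1/56) = 28.

b = 28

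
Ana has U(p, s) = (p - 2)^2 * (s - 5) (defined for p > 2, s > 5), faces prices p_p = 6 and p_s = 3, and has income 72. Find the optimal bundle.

p* = 7, s* = 10

MU_p = 2·(p−2)·(s−5), MU_s = (p−2)^2.
MRS = (2/1)·(s−5)/(p−2).
Tangency: set MRS = p_p/p_s = 6/3 = 2.
So (2/1)·(s − 5)/(p − 2) = 2, i.e. (s − 5) = (p − 2).
Rewrite the budget in excess-of-subsistence terms: 6·(p − 2) + 3·(s − 5) = 72 − 6·2 − 3·5 = 45.
Substituting, 9·(p − 2) = 45, so p − 2 = 5 and p* = 7.
Then s − 5 = 5, so s* = 10.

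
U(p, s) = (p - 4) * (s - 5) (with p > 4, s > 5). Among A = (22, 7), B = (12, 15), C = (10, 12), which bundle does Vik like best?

Bundle B

Evaluate utility at each bundle:
U(A) = 36.
U(B) = 80.
U(C) = 42.
Highest utility is B, so B ≻ C ≻ A.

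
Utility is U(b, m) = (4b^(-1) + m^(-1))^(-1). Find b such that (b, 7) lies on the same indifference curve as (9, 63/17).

U depends on (b, m) only through S = 4b^(-1) + m^(-1), so equal utility means equal S. At (9, 63/17): S = 5/7.
With m = 7: 7^(-1) = 1/7, so 4b^(-1) = 5/7 − 1/7 = 4/7, i.e. b^(-1) = 1/7.
Hence b = 1/(1/7) = 7.
Check: U(7, 7) = 1.4.

b = 7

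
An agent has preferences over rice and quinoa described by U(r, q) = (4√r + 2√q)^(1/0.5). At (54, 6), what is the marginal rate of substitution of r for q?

For CES with ρ = 0.5, MRS = (4/2)·√(q/r).
At (54, 6): MRS = 2/3.
So at (54, 6) the consumer would give up 2/3 units of q for one more unit of r.

MRS = 2/3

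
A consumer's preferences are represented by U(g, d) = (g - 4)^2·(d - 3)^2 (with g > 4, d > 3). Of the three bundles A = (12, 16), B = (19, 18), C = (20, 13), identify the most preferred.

Bundle B

Evaluate utility at each bundle:
U(A) = 10816.
U(B) = 50625.
U(C) = 25600.
Highest utility is B, so B ≻ C ≻ A.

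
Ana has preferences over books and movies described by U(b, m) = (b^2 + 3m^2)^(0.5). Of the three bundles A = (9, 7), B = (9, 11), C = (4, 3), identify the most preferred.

Evaluate utility at each bundle:
U(A) = 15.100.
U(B) = 21.071.
U(C) = 6.557.
Highest utility is B, so B ≻ A ≻ C.

Bundle B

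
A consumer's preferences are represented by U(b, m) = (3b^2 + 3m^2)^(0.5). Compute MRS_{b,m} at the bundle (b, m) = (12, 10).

MRS = 1.2

For CES with ρ = 2, MRS = (m/b)^(-1).
At (12, 10): MRS = 1.2.
That is, one extra unit of b is worth 1.2 units of m at the margin.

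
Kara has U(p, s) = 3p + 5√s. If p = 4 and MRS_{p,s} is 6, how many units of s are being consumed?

s = 25

MU_p = 3, MU_s = 5/(2√s).
MRS = 3 ÷ (5/(2√s)).
MRS depends only on s: 1.2·√s = 6 ⇒ √s = 6/1.2 = 5 ⇒ s = 25.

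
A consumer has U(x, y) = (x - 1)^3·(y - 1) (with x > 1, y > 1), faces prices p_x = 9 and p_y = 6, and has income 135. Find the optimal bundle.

MU_x = 3·(x−1)^2·(y−1), MU_y = (x−1)^3.
MRS = (3/1)·(y−1)/(x−1).
Tangency: set MRS = p_x/p_y = 9/6 = 1.5.
So (3/1)·(y − 1)/(x − 1) = 1.5, i.e. (y − 1) = 0.5·(x − 1).
Rewrite the budget in excess-of-subsistence terms: 9·(x − 1) + 6·(y − 1) = 135 − 9·1 − 6·1 = 120.
Substituting, 12·(x − 1) = 120, so x − 1 = 10 and x* = 11.
Then y − 1 = 0.5·10 = 5, so y* = 6.

x* = 11, y* = 6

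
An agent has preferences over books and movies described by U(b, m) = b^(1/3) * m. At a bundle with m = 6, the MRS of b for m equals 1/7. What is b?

b = 14

MU_b = 1/3·b^(-2/3)·m and MU_m = b^(1/3).
MRS = MU_b/MU_m = (1/3)·m/b.
Substitute m = 6: MRS = 2/b. Setting 2/b = 1/7 gives b = 2/(1/7) = 14.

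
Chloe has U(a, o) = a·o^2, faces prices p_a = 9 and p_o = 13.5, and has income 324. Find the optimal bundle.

a* = 12, o* = 16

MU_a = o^2 and MU_o = 2·a·o.
MRS = MU_a/MU_o = (1/2)·o/a.
Tangency: set MRS = p_a/p_o = 9/13.5 = 2/3.
So (1/2)·o/a = 2/3, i.e. o = (4/3)·a.
Substitute into the budget 9·a + 13.5·o = 324: 27·a = 324, so a* = 12.
Then o* = (4/3)·12 = 16.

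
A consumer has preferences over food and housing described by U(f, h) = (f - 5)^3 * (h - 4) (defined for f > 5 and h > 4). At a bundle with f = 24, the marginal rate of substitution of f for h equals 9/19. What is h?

h = 7

MU_f = 3·(f−5)^2·(h−4), MU_h = (f−5)^3.
MRS = (3/1)·(h−4)/(f−5).
Substitute f = 24: MRS = (h − 4)/(19/3). Setting this equal to 9/19 gives h − 4 = (9/19)·(19/3) = 3, so h = 7.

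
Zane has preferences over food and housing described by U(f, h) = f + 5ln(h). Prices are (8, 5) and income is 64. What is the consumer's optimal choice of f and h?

MU_f = 1, MU_h = 5/h.
MRS = 1 ÷ (5/h).
Tangency: set MRS = p_f/p_h = 8/5 = 1.6.
MRS depends only on h: 0.2·h = 1.6 ⇒ h* = 1.6/0.2 = 8.
From the budget, 8·f = 64 − 5·8 = 24, so f* = 3.

f* = 3, h* = 8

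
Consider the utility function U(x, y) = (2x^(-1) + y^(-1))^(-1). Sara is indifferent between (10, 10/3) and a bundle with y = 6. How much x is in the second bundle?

x = 6

U depends on (x, y) only through S = 2x^(-1) + y^(-1), so equal utility means equal S. At (10, 10/3): S = 0.5.
With y = 6: 6^(-1) = 1/6, so 2x^(-1) = 0.5 − 1/6 = 1/3, i.e. x^(-1) = 1/6.
Hence x = 1/(1/6) = 6.
Check: U(6, 6) = 2.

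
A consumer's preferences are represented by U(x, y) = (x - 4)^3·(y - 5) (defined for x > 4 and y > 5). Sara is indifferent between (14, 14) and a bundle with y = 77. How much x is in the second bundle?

U(14, 14) = 9000.
Set U(x, 77) = 9000 and solve.
With y = 77: (77 − 5) = 72, so (x − 4)^3 = 9000/72 = 125.
Taking the cube root (with x > 4): x − 4 = 5, so x = 9.
Check: U(9, 77) = 9000.

x = 9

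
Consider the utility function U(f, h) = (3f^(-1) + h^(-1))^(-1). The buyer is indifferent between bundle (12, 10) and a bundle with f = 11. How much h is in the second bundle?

U depends on (f, h) only through S = 3f^(-1) + h^(-1), so equal utility means equal S. At (12, 10): S = 0.35.
With f = 11: 3·11^(-1) = 3/11, so h^(-1) = 0.35 − 3/11 = 17/220.
Hence h = 1/(17/220) = 220/17.
Check: U(11, 220/17) = 2.8571.

h = 220/17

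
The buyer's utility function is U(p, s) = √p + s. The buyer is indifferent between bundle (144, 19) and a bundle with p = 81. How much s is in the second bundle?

U(144, 19) = 31.
Set U(81, s) = 31 and solve.
With p = 81: √81 = 9, so s = 31 − 9 = 22.
Check: U(81, 22) = 31.

s = 22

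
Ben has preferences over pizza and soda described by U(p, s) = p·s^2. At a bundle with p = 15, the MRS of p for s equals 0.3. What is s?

s = 9

MU_p = s^2 and MU_s = 2·p·s.
MRS = MU_p/MU_s = (1/2)·s/p.
Substitute p = 15: MRS = s/30. Setting s/30 = 0.3 gives s = 0.3·30 = 9.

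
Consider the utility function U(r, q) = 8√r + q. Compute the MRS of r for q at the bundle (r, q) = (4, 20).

MU_r = 8/(2√r), MU_q = 1.
MRS = 8/(2√r) ÷ 1.
At (4, 20): MRS = 2.
That is, one extra unit of r is worth 2 units of q at the margin.

MRS = 2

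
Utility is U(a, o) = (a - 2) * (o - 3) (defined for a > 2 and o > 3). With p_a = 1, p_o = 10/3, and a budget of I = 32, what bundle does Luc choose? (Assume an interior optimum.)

MU_a = (o−3), MU_o = (a−2).
MRS = (o−3)/(a−2).
Tangency: set MRS = p_a/p_o = 1/(10/3) = 0.3.
So (o − 3)/(a − 2) = 0.3, i.e. (o − 3) = 0.3·(a − 2).
Rewrite the budget in excess-of-subsistence terms: 1·(a − 2) + (10/3)·(o − 3) = 32 − 1·2 − (10/3)·3 = 20.
Substituting, 2·(a − 2) = 20, so a − 2 = 10 and a* = 12.
Then o − 3 = 0.3·10 = 3, so o* = 6.

a* = 12, o* = 6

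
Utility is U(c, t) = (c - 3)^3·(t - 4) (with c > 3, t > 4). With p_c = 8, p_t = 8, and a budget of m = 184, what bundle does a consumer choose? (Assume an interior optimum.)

c* = 15, t* = 8

MU_c = 3·(c−3)^2·(t−4), MU_t = (c−3)^3.
MRS = (3/1)·(t−4)/(c−3).
Tangency: set MRS = p_c/p_t = 8/8 = 1.
So (3/1)·(t − 4)/(c − 3) = 1, i.e. (t − 4) = (1/3)·(c − 3).
Rewrite the budget in excess-of-subsistence terms: 8·(c − 3) + 8·(t − 4) = 184 − 8·3 − 8·4 = 128.
Substituting, (32/3)·(c − 3) = 128, so c − 3 = 12 and c* = 15.
Then t − 4 = (1/3)·12 = 4, so t* = 8.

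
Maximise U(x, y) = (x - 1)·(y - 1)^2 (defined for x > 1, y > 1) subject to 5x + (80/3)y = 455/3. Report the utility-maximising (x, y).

x* = 9, y* = 4

MU_x = (y−1)^2, MU_y = 2·(x−1)·(y−1).
MRS = (1/2)·(y−1)/(x−1).
Tangency: set MRS = p_x/p_y = 5/(80/3) = 3/16.
So (1/2)·(y − 1)/(x − 1) = 3/16, i.e. (y − 1) = 0.375·(x − 1).
Rewrite the budget in excess-of-subsistence terms: 5·(x − 1) + (80/3)·(y − 1) = 455/3 − 5·1 − (80/3)·1 = 120.
Substituting, 15·(x − 1) = 120, so x − 1 = 8 and x* = 9.
Then y − 1 = 0.375·8 = 3, so y* = 4.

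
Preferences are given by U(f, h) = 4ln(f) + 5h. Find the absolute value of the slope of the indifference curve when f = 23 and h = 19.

MU_f = 4/f, MU_h = 5.
MRS = 4/f ÷ 5.
At (23, 19): MRS = 4/115.
That is, one extra unit of f is worth 4/115 units of h at the margin.

MRS = 4/115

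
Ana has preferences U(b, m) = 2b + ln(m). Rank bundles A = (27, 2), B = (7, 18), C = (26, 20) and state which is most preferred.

Bundle C

Evaluate utility at each bundle:
U(A) = 54.693.
U(B) = 16.890.
U(C) = 54.996.
Highest utility is C, so C ≻ A ≻ B.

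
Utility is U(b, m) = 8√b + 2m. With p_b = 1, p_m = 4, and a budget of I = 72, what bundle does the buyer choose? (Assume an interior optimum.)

b* = 64, m* = 2

MU_b = 8/(2√b), MU_m = 2.
MRS = 8/(2√b) ÷ 2.
Tangency: set MRS = p_b/p_m = 1/4 = 0.25.
MRS depends only on b: 2/√b = 0.25 ⇒ √b = 2/0.25 = 8 ⇒ b* = 64.
From the budget, 4·m = 72 − 1·64 = 8, so m* = 2.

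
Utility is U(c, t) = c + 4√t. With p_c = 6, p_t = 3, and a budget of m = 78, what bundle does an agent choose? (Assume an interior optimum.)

MU_c = 1, MU_t = 4/(2√t).
MRS = 1 ÷ (4/(2√t)).
Tangency: set MRS = p_c/p_t = 6/3 = 2.
MRS depends only on t: 0.5·√t = 2 ⇒ √t = 2/0.5 = 4 ⇒ t* = 16.
From the budget, 6·c = 78 − 3·16 = 30, so c* = 5.

c* = 5, t* = 16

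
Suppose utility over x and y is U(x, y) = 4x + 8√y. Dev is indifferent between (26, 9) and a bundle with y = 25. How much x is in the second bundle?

U(26, 9) = 128.
Set U(x, 25) = 128 and solve.
With y = 25: √25 = 5, so 4x = 128 − 8·5 = 88 and x = 22.
Check: U(22, 25) = 128.

x = 22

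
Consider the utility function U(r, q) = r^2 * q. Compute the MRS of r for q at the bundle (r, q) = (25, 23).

MU_r = 2·r·q and MU_q = r^2.
MRS = MU_r/MU_q = (2/1)·q/r.
At (25, 23): MRS = 46/25.
So at (25, 23) the consumer would give up 46/25 units of q for one more unit of r.

MRS = 46/25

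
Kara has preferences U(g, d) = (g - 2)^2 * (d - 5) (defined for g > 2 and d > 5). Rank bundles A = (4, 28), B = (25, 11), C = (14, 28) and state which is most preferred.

Bundle C

Evaluate utility at each bundle:
U(A) = 92.
U(B) = 3174.
U(C) = 3312.
Highest utility is C, so C ≻ B ≻ A.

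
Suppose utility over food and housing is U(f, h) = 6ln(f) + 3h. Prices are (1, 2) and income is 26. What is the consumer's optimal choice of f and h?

f* = 4, h* = 11

MU_f = 6/f, MU_h = 3.
MRS = 6/f ÷ 3.
Tangency: set MRS = p_f/p_h = 1/2 = 0.5.
MRS depends only on f: 2/f = 0.5 ⇒ f* = 2/0.5 = 4.
From the budget, 2·h = 26 − 1·4 = 22, so h* = 11.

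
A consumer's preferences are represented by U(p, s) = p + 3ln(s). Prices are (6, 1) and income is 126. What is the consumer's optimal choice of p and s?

p* = 18, s* = 18

MU_p = 1, MU_s = 3/s.
MRS = 1 ÷ (3/s).
Tangency: set MRS = p_p/p_s = 6/1 = 6.
MRS depends only on s: (1/3)·s = 6 ⇒ s* = 6/(1/3) = 18.
From the budget, 6·p = 126 − 1·18 = 108, so p* = 18.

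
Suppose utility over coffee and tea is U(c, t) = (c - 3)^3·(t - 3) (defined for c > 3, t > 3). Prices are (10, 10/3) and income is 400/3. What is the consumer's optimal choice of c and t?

c* = 10, t* = 10

MU_c = 3·(c−3)^2·(t−3), MU_t = (c−3)^3.
MRS = (3/1)·(t−3)/(c−3).
Tangency: set MRS = p_c/p_t = 10/(10/3) = 3.
So (3/1)·(t − 3)/(c − 3) = 3, i.e. (t − 3) = (c − 3).
Rewrite the budget in excess-of-subsistence terms: 10·(c − 3) + (10/3)·(t − 3) = 400/3 − 10·3 − (10/3)·3 = 280/3.
Substituting, (40/3)·(c − 3) = 280/3, so c − 3 = 7 and c* = 10.
Then t − 3 = 7, so t* = 10.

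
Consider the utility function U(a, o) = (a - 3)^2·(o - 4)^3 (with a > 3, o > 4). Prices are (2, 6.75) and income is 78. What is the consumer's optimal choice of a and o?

MU_a = 2·(a−3)·(o−4)^3, MU_o = 3·(a−3)^2·(o−4)^2.
MRS = (2/3)·(o−4)/(a−3).
Tangency: set MRS = p_a/p_o = 2/6.75 = 8/27.
So (2/3)·(o − 4)/(a − 3) = 8/27, i.e. (o − 4) = (4/9)·(a − 3).
Rewrite the budget in excess-of-subsistence terms: 2·(a − 3) + 6.75·(o − 4) = 78 − 2·3 − 6.75·4 = 45.
Substituting, 5·(a − 3) = 45, so a − 3 = 9 and a* = 12.
Then o − 4 = (4/9)·9 = 4, so o* = 8.

a* = 12, o* = 8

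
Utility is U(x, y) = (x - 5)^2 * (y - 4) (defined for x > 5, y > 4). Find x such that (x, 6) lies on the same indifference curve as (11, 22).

x = 23

U(11, 22) = 648.
Set U(x, 6) = 648 and solve.
With y = 6: (6 − 4) = 2, so (x − 5)^2 = 648/2 = 324.
Taking the square root (with x > 5): x − 5 = 18, so x = 23.
Check: U(23, 6) = 648.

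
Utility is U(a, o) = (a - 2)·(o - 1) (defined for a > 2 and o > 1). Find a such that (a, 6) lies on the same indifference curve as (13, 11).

a = 24

U(13, 11) = 110.
Set U(a, 6) = 110 and solve.
With o = 6: (6 − 1) = 5, so (a − 2) = 110/5 = 22.
So a = 2 + 22 = 24.
Check: U(24, 6) = 110.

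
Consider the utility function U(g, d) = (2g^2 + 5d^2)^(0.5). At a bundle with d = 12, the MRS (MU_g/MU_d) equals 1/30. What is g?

For CES with ρ = 2, MRS = (2/5)·(d/g)^(-1).
Setting (2/5)·(12/g)^(-1) = 1/30 gives (12/g)^(-1) = 1/12, so 12/g = 12 and g = 1.

g = 1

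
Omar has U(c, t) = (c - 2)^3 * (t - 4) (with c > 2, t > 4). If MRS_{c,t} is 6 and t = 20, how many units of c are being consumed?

MU_c = 3·(c−2)^2·(t−4), MU_t = (c−2)^3.
MRS = (3/1)·(t−4)/(c−2).
Substitute t = 20: MRS = 48/(c − 2). Setting this equal to 6 gives c − 2 = 48/6 = 8, so c = 10.

c = 10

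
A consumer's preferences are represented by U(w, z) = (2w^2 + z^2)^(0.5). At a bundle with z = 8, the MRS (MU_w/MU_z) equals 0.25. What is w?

w = 1

For CES with ρ = 2, MRS = (2/1)·(z/w)^(-1).
Setting (2/1)·(8/w)^(-1) = 0.25 gives (8/w)^(-1) = 0.125, so 8/w = 8 and w = 1.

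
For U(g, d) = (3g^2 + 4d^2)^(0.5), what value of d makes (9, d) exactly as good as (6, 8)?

d = 5.5

U depends on (g, d) only through S = 3g^2 + 4d^2, so equal utility means equal S. At (6, 8): S = 364.
With g = 9: 3·9^2 = 243, so 4d^2 = 364 − 243 = 121, i.e. d^2 = 30.25.
Hence d = √30.25 = 5.5.
Check: U(9, 5.5) = 19.0788.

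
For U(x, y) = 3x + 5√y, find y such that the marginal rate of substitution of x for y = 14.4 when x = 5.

y = 144

MU_x = 3, MU_y = 5/(2√y).
MRS = 3 ÷ (5/(2√y)).
MRS depends only on y: 1.2·√y = 14.4 ⇒ √y = 14.4/1.2 = 12 ⇒ y = 144.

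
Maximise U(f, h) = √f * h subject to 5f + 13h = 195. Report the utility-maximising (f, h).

f* = 13, h* = 10

MU_f = 0.5·f^(-0.5)·h and MU_h = √f.
MRS = MU_f/MU_h = (0.5)·h/f.
Tangency: set MRS = p_f/p_h = 5/13.
So (0.5)·h/f = 5/13, i.e. h = (10/13)·f.
Substitute into the budget 5·f + 13·h = 195: 15·f = 195, so f* = 13.
Then h* = (10/13)·13 = 10.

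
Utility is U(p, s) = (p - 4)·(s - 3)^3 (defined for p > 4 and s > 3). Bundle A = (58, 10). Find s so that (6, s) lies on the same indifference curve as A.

U(58, 10) = 18522.
Set U(6, s) = 18522 and solve.
With p = 6: (6 − 4) = 2, so (s − 3)^3 = 18522/2 = 9261.
Taking the cube root (with s > 3): s − 3 = 21, so s = 24.
Check: U(6, 24) = 18522.

s = 24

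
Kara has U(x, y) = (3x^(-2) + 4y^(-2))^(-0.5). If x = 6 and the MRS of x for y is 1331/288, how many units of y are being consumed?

For CES with ρ = -2, MRS = (3/4)·(y/x)^3.
Setting (3/4)·(y/6)^3 = 1331/288 gives (y/6)^3 = 1331/216, so y/6 = 11/6 and y = 11.

y = 11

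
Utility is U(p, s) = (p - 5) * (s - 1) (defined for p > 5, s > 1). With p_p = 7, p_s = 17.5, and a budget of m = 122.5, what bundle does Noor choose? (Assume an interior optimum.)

MU_p = (s−1), MU_s = (p−5).
MRS = (s−1)/(p−5).
Tangency: set MRS = p_p/p_s = 7/17.5 = 0.4.
So (s − 1)/(p − 5) = 0.4, i.e. (s − 1) = 0.4·(p − 5).
Rewrite the budget in excess-of-subsistence terms: 7·(p − 5) + 17.5·(s − 1) = 122.5 − 7·5 − 17.5·1 = 70.
Substituting, 14·(p − 5) = 70, so p − 5 = 5 and p* = 10.
Then s − 1 = 0.4·5 = 2, so s* = 3.

p* = 10, s* = 3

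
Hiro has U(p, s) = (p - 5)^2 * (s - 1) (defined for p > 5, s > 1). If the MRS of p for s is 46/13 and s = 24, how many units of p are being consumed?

p = 18

MU_p = 2·(p−5)·(s−1), MU_s = (p−5)^2.
MRS = (2/1)·(s−1)/(p−5).
Substitute s = 24: MRS = 46/(p − 5). Setting this equal to 46/13 gives p − 5 = 46/(46/13) = 13, so p = 18.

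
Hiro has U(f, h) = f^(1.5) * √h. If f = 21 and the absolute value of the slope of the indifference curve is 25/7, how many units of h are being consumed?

MU_f = 1.5·√f·√h and MU_h = 0.5·f^(1.5)·h^(-0.5).
MRS = MU_f/MU_h = (3)·h/f.
Substitute f = 21: MRS = h/7. Setting h/7 = 25/7 gives h = (25/7)·7 = 25.

h = 25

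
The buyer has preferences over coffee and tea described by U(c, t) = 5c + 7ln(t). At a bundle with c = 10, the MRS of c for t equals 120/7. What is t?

t = 24

MU_c = 5, MU_t = 7/t.
MRS = 5 ÷ (7/t).
MRS depends only on t: (5/7)·t = 120/7 ⇒ t = (120/7)/(5/7) = 24.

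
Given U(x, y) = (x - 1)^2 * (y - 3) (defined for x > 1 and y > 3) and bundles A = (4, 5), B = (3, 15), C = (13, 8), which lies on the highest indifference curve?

Evaluate utility at each bundle:
U(A) = 18.
U(B) = 48.
U(C) = 720.
Highest utility is C, so C ≻ B ≻ A.

Bundle C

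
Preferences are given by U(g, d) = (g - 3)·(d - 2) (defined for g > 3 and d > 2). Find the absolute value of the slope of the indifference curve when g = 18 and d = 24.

MRS = 22/15

MU_g = (d−2), MU_d = (g−3).
MRS = (d−2)/(g−3).
At (18, 24): MRS = 22/15.
So at (18, 24) the consumer would give up 22/15 units of d for one more unit of g.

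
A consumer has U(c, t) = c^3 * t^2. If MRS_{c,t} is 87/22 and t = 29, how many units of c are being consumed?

MU_c = 3·c^2·t^2 and MU_t = 2·c^3·t.
MRS = MU_c/MU_t = (3/2)·t/c.
Substitute t = 29: MRS = 43.5/c. Setting 43.5/c = 87/22 gives c = 43.5/(87/22) = 11.

c = 11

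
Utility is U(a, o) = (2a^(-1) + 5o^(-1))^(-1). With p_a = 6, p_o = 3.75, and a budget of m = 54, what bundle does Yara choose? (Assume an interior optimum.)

For CES with ρ = -1, MRS = (2/5)·(o/a)^2.
Tangency: set MRS = p_a/p_o = 6/3.75 = 1.6.
So (o/a)^2 = 4; taking the square root, o/a = 2, i.e. o = 2·a.
Substitute into the budget 6·a + 3.75·o = 54: 13.5·a = 54, so a* = 4 and o* = 2·4 = 8.

a* = 4, o* = 8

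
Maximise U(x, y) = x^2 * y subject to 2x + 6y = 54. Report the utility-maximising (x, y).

x* = 18, y* = 3

MU_x = 2·x·y and MU_y = x^2.
MRS = MU_x/MU_y = (2/1)·y/x.
Tangency: set MRS = p_x/p_y = 2/6 = 1/3.
So (2/1)·y/x = 1/3, i.e. y = (1/6)·x.
Substitute into the budget 2·x + 6·y = 54: 3·x = 54, so x* = 18.
Then y* = (1/6)·18 = 3.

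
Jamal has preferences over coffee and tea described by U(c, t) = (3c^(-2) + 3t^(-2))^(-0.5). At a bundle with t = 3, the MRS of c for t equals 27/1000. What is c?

c = 10

For CES with ρ = -2, MRS = (t/c)^3.
Setting (3/c)^3 = 27/1000 gives 3/c = 0.3 and c = 10.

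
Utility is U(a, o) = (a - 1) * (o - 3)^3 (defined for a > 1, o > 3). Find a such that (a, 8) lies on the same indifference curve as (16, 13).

U(16, 13) = 15000.
Set U(a, 8) = 15000 and solve.
With o = 8: (8 − 3)^3 = 125, so (a − 1) = 15000/125 = 120.
So a = 1 + 120 = 121.
Check: U(121, 8) = 15000.

a = 121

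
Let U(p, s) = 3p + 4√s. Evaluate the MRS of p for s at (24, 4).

MU_p = 3, MU_s = 4/(2√s).
MRS = 3 ÷ (4/(2√s)).
At (24, 4): MRS = 3.
The indifference curve has slope −3 at this bundle.

MRS = 3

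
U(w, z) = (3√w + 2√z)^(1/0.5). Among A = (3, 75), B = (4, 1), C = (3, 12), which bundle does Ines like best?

Bundle A

Evaluate utility at each bundle:
U(A) = 507.000.
U(B) = 64.000.
U(C) = 147.000.
Highest utility is A, so A ≻ C ≻ B.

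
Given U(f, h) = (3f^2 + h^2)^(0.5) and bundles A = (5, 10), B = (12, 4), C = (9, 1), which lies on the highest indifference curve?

Evaluate utility at each bundle:
U(A) = 13.229.
U(B) = 21.166.
U(C) = 15.620.
Highest utility is B, so B ≻ C ≻ A.

Bundle B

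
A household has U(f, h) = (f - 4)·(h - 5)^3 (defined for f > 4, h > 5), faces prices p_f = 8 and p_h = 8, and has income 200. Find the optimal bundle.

MU_f = (h−5)^3, MU_h = 3·(f−4)·(h−5)^2.
MRS = (1/3)·(h−5)/(f−4).
Tangency: set MRS = p_f/p_h = 8/8 = 1.
So (1/3)·(h − 5)/(f − 4) = 1, i.e. (h − 5) = 3·(f − 4).
Rewrite the budget in excess-of-subsistence terms: 8·(f − 4) + 8·(h − 5) = 200 − 8·4 − 8·5 = 128.
Substituting, 32·(f − 4) = 128, so f − 4 = 4 and f* = 8.
Then h − 5 = 3·4 = 12, so h* = 17.

f* = 8, h* = 17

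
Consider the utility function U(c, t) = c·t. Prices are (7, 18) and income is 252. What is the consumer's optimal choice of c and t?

MU_c = t and MU_t = c.
MRS = MU_c/MU_t = t/c.
Tangency: set MRS = p_c/p_t = 7/18.
So t/c = 7/18, i.e. t = (7/18)·c.
Substitute into the budget 7·c + 18·t = 252: 14·c = 252, so c* = 18.
Then t* = (7/18)·18 = 7.

c* = 18, t* = 7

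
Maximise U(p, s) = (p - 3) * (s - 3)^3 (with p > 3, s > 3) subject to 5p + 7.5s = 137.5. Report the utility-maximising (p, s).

p* = 8, s* = 13

MU_p = (s−3)^3, MU_s = 3·(p−3)·(s−3)^2.
MRS = (1/3)·(s−3)/(p−3).
Tangency: set MRS = p_p/p_s = 5/7.5 = 2/3.
So (1/3)·(s − 3)/(p − 3) = 2/3, i.e. (s − 3) = 2·(p − 3).
Rewrite the budget in excess-of-subsistence terms: 5·(p − 3) + 7.5·(s − 3) = 137.5 − 5·3 − 7.5·3 = 100.
Substituting, 20·(p − 3) = 100, so p − 3 = 5 and p* = 8.
Then s − 3 = 2·5 = 10, so s* = 13.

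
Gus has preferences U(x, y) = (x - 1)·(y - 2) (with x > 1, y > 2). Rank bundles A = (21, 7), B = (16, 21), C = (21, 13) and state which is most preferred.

Bundle B

Evaluate utility at each bundle:
U(A) = 100.
U(B) = 285.
U(C) = 220.
Highest utility is B, so B ≻ C ≻ A.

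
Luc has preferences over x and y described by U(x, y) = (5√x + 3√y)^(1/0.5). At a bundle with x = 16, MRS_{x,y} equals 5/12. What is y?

y = 1

For CES with ρ = 0.5, MRS = (5/3)·√(y/x).
Setting (5/3)·√(y/16) = 5/12 gives √(y/16) = 0.25, so y/16 = 1/16 and y = 1.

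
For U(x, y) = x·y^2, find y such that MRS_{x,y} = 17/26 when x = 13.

y = 17

MU_x = y^2 and MU_y = 2·x·y.
MRS = MU_x/MU_y = (1/2)·y/x.
Substitute x = 13: MRS = y/26. Setting y/26 = 17/26 gives y = (17/26)·26 = 17.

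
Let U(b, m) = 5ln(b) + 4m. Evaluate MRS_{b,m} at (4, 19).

MRS = 5/16

MU_b = 5/b, MU_m = 4.
MRS = 5/b ÷ 4.
At (4, 19): MRS = 5/16.
The indifference curve has slope −5/16 at this bundle.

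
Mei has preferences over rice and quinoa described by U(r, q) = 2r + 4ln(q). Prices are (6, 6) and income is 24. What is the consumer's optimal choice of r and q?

MU_r = 2, MU_q = 4/q.
MRS = 2 ÷ (4/q).
Tangency: set MRS = p_r/p_q = 6/6 = 1.
MRS depends only on q: 0.5·q = 1 ⇒ q* = 1/0.5 = 2.
From the budget, 6·r = 24 − 6·2 = 12, so r* = 2.

r* = 2, q* = 2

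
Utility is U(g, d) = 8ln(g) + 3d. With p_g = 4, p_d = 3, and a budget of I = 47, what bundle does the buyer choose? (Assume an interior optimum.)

g* = 2, d* = 13

MU_g = 8/g, MU_d = 3.
MRS = 8/g ÷ 3.
Tangency: set MRS = p_g/p_d = 4/3.
MRS depends only on g: (8/3)/g = 4/3 ⇒ g* = (8/3)/(4/3) = 2.
From the budget, 3·d = 47 − 4·2 = 39, so d* = 13.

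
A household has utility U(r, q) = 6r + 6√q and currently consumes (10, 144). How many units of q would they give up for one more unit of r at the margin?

MU_r = 6, MU_q = 6/(2√q).
MRS = 6 ÷ (6/(2√q)).
At (10, 144): MRS = 24.
The indifference curve has slope −24 at this bundle.

MRS = 24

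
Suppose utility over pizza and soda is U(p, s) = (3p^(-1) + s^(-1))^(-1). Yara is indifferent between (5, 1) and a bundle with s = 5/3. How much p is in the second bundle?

U depends on (p, s) only through S = 3p^(-1) + s^(-1), so equal utility means equal S. At (5, 1): S = 1.6.
With s = 5/3: (5/3)^(-1) = 0.6, so 3p^(-1) = 1.6 − 0.6 = 1, i.e. p^(-1) = 1/3.
Hence p = 1/(1/3) = 3.
Check: U(3, 5/3) = 0.625.

p = 3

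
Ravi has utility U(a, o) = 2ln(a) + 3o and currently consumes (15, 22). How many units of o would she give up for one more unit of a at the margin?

MRS = 2/45

MU_a = 2/a, MU_o = 3.
MRS = 2/a ÷ 3.
At (15, 22): MRS = 2/45.
So at (15, 22) the consumer would give up 2/45 units of o for one more unit of a.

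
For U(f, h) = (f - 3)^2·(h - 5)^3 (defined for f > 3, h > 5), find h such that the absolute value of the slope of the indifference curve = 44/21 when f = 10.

MU_f = 2·(f−3)·(h−5)^3, MU_h = 3·(f−3)^2·(h−5)^2.
MRS = (2/3)·(h−5)/(f−3).
Substitute f = 10: MRS = (h − 5)/10.5. Setting this equal to 44/21 gives h − 5 = (44/21)·10.5 = 22, so h = 27.

h = 27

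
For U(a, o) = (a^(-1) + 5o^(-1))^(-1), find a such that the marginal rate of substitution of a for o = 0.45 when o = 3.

a = 2

For CES with ρ = -1, MRS = (1/5)·(o/a)^2.
Setting (1/5)·(3/a)^2 = 0.45 gives (3/a)^2 = 2.25, so 3/a = 1.5 and a = 2.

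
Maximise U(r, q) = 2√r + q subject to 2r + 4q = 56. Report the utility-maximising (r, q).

r* = 4, q* = 12

MU_r = 2/(2√r), MU_q = 1.
MRS = 2/(2√r) ÷ 1.
Tangency: set MRS = p_r/p_q = 2/4 = 0.5.
MRS depends only on r: 1/√r = 0.5 ⇒ √r = 1/0.5 = 2 ⇒ r* = 4.
From the budget, 4·q = 56 − 2·4 = 48, so q* = 12.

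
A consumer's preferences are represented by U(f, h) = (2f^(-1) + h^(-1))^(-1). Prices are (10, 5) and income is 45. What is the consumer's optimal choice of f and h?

For CES with ρ = -1, MRS = (2/1)·(h/f)^2.
Tangency: set MRS = p_f/p_h = 10/5 = 2.
So (h/f)^2 = 1; taking the square root, h/f = 1, i.e. h = f.
Substitute into the budget 10·f + 5·h = 45: 15·f = 45, so f* = 3 and h* = 3.

f* = 3, h* = 3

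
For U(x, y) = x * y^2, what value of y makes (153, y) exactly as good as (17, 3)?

y = 1

U(17, 3) = 153.
Set U(153, y) = 153 and solve.
With x = 153: y^2 = 153/153 = 1; taking the square root, y = 1.
Check: U(153, 1) = 153.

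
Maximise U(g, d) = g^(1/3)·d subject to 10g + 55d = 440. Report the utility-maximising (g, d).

g* = 11, d* = 6

MU_g = 1/3·g^(-2/3)·d and MU_d = g^(1/3).
MRS = MU_g/MU_d = (1/3)·d/g.
Tangency: set MRS = p_g/p_d = 10/55 = 2/11.
So (1/3)·d/g = 2/11, i.e. d = (6/11)·g.
Substitute into the budget 10·g + 55·d = 440: 40·g = 440, so g* = 11.
Then d* = (6/11)·11 = 6.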